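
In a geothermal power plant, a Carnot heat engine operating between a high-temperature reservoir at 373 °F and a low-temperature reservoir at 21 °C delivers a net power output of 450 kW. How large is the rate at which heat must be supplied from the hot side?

Q̇_H ≈ 1236 kW

T_H = 373 °F → (373 − 32) × 5/9 = 189.44 °C = 462.59 K.
T_C = 21 °C → 21 + 273.15 = 294.15 K.
For a reversible engine, η = 1 − T_C/T_H = 1 − 294.15/462.59 = 0.3641.
Q_H = W/η = 450/0.3641 = 1236 kW.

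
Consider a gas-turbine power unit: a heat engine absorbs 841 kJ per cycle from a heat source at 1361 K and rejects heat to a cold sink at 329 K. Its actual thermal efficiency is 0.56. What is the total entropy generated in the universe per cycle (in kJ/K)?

W = η·Q_H = 0.56 × 841 = 471.0 kJ, so Q_C = Q_H − W = 370.0 kJ.
Entropy balance on the reservoirs: −Q_H/T_H = -0.6179 kJ/K, +Q_C/T_C = 1.125 kJ/K.
ΔS_univ = −Q_H/T_H + Q_C/T_C = 0.5068 kJ/K (> 0, since η = 0.56 < η_Carnot = 0.758).

ΔS_univ ≈ 0.5068 kJ/K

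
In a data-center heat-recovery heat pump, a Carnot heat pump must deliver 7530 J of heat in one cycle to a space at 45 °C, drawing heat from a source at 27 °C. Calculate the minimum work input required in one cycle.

T_H = 45 °C → 45 + 273.15 = 318.15 K.
T_C = 27 °C → 27 + 273.15 = 300.15 K.
For a reversible heat pump, COP_HP = T_H/(T_H − T_C) = 318.15/18.00 = 17.6750.
W = Q_H/COP_HP = 7530/17.6750 = 426 J.

W_in ≈ 426 J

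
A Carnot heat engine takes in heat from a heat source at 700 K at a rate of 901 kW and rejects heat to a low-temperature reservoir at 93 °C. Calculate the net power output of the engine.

Ẇ ≈ 429.7 kW

T_C = 93 °C → 93 + 273.15 = 366.15 K.
For a reversible engine, η = 1 − T_C/T_H = 1 − 366.15/700.00 = 0.4769.
W = η·Q_H = 0.4769 × 901 = 429.7 kW.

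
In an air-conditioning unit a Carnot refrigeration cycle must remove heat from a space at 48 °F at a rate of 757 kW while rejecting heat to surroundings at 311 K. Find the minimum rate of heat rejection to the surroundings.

T_C = 48 °F → (48 − 32) × 5/9 = 8.89 °C = 282.04 K.
For a reversible cycle Q_H/Q_C = T_H/T_C, so Q_H = Q_C·T_H/T_C = 757 × 311.00/282.04 = 834.7 kW.

Q̇_H ≈ 834.7 kW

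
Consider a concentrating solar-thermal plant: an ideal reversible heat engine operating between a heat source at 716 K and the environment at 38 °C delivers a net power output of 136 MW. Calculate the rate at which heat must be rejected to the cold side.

Q̇_C ≈ 105 MW

T_C = 38 °C → 38 + 273.15 = 311.15 K.
The Carnot efficiency is η = 1 − T_C/T_H = 1 − 311.15/716.00 = 0.5654.
Since Q_C/Q_H = T_C/T_H and Q_H = W/η, Q_C = W·T_C/(T_H − T_C) = 136 × 311.15/404.85 = 105 MW.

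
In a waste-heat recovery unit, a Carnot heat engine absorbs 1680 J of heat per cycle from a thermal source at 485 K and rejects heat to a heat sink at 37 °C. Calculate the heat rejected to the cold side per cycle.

Q_C ≈ 1070 J

T_C = 37 °C → 37 + 273.15 = 310.15 K.
η_rev = 1 − T_C/T_H = 1 − 310.15/485.00 = 0.3605.
For a reversible cycle Q_C/Q_H = T_C/T_H, so Q_C = 1680 × 310.15/485.00 = 1070 J.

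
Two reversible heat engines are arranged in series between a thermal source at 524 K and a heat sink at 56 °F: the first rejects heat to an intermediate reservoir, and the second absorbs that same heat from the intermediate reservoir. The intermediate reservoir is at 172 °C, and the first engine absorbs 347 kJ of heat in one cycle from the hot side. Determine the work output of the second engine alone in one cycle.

W₂ ≈ 105.1 kJ

T_C = 56 °F → (56 − 32) × 5/9 = 13.33 °C = 286.48 K.
T_m = 172 °C → 172 + 273.15 = 445.15 K.
Heat entering the second stage: Q_m = Q_H·(T_m/T_H) = 347 × 445.15/524.00 = 294.8 kJ.
Second-stage efficiency η₂ = 1 − T_C/T_m = 1 − 286.48/445.15 = 0.3564, so W₂ = η₂·Q_m = 105.1 kJ.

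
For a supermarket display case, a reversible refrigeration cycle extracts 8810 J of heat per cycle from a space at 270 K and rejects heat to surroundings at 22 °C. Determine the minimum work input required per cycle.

W_in ≈ 821 J

T_H = 22 °C → 22 + 273.15 = 295.15 K.
For a reversible refrigerator, COP_R = T_C/(T_H − T_C) = 270.00/25.15 = 10.7356.
W = Q_C/COP_R = 8810/10.7356 = 821 J.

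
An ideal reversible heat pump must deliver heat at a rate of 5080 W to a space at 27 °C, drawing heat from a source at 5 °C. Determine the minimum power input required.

Ẇ_in ≈ 372 W

T_H = 27 °C → 27 + 273.15 = 300.15 K.
T_C = 5 °C → 5 + 273.15 = 278.15 K.
Reversible heating COP: COP_HP = T_H/(T_H − T_C) = 300.15/22.00 = 13.6432.
W = Q_H/COP_HP = 5080/13.6432 = 372 W.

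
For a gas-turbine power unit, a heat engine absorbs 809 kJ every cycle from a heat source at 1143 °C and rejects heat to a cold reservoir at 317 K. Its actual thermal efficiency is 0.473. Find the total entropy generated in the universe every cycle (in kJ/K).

ΔS_univ ≈ 0.774 kJ/K

T_H = 1143 °C → 1143 + 273.15 = 1416.15 K.
W = η·Q_H = 0.473 × 809 = 382.7 kJ, so Q_C = Q_H − W = 426.3 kJ.
The hot reservoir loses entropy Q_H/T_H = 809/1416.15 = 0.5713 kJ/K; the cold reservoir gains Q_C/T_C = 426.3/317.00 = 1.345 kJ/K.
ΔS_univ = −Q_H/T_H + Q_C/T_C = 0.774 kJ/K (> 0, since η = 0.473 < η_Carnot = 0.776).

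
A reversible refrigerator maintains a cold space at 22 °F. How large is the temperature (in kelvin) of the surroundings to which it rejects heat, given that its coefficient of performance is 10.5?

T_H ≈ 293 K

T_C = 22 °F → (22 − 32) × 5/9 = -5.56 °C = 267.59 K.
COP_R = T_C/(T_H − T_C) ⇒ T_H = T_C·(1 + 1/COP_R) = 267.59 × (1 + 1/10.5) = 293 K.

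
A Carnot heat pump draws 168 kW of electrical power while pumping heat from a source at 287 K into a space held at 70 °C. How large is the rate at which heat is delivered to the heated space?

Q̇_H ≈ 1030 kW

T_H = 70 °C → 70 + 273.15 = 343.15 K.
The Carnot heat-pump COP is COP_HP = T_H/(T_H − T_C) = 343.15/56.15 = 6.1113.
Q_H = COP_HP · W = 6.1113 × 168 = 1030 kW.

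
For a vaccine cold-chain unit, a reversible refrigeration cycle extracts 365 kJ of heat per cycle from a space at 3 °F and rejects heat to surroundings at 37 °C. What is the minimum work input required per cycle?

T_H = 37 °C → 37 + 273.15 = 310.15 K.
T_C = 3 °F → (3 − 32) × 5/9 = -16.11 °C = 257.04 K.
The reversible coefficient of performance is COP_R = T_C/(T_H − T_C) = 257.04/53.11 = 4.8396.
W = Q_C/COP_R = 365/4.8396 = 75.4 kJ.

W_in ≈ 75.4 kJ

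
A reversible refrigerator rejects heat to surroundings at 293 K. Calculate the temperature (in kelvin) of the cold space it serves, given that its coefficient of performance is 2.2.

T_C ≈ 201.4 K

COP_R = T_C/(T_H − T_C) ⇒ T_C = T_H·COP_R/(1 + COP_R) = 293.00 × 2.2/(1 + 2.2) = 201.4 K.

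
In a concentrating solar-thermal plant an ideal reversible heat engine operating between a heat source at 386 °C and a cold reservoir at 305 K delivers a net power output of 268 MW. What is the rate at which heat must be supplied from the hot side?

T_H = 386 °C → 386 + 273.15 = 659.15 K.
η_rev = 1 − T_C/T_H = 1 − 305.00/659.15 = 0.5373.
Q_H = W/η = 268/0.5373 = 499 MW.

Q̇_H ≈ 499 MW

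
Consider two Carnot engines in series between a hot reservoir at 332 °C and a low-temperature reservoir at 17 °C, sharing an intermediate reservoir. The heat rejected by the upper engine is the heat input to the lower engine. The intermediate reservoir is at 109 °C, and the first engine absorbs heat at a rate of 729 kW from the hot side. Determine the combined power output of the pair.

Ẇ_total ≈ 379 kW

T_H = 332 °C → 332 + 273.15 = 605.15 K.
T_C = 17 °C → 17 + 273.15 = 290.15 K.
Two reversible stages in series are equivalent to a single Carnot engine between T_H and T_C, so η_total = 1 − T_C/T_H = 1 − 290.15/605.15 = 0.5205.
W_total = η_total · Q_H = 0.5205 × 729 = 379 kW.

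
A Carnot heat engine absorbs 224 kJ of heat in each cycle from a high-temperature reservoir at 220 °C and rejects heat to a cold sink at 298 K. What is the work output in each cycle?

W ≈ 88.6 kJ

T_H = 220 °C → 220 + 273.15 = 493.15 K.
The Carnot efficiency is η = 1 − T_C/T_H = 1 − 298.00/493.15 = 0.3957.
W = η·Q_H = 0.3957 × 224 = 88.6 kJ.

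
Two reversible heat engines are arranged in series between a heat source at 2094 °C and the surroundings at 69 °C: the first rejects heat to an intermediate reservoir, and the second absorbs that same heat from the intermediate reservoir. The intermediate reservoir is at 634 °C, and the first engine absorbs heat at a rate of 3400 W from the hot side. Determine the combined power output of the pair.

Ẇ_total ≈ 2910 W

T_H = 2094 °C → 2094 + 273.15 = 2367.15 K.
T_C = 69 °C → 69 + 273.15 = 342.15 K.
Two reversible stages in series are equivalent to a single Carnot engine between T_H and T_C, so η_total = 1 − T_C/T_H = 1 − 342.15/2367.15 = 0.8555.
W_total = η_total · Q_H = 0.8555 × 3400 = 2910 W.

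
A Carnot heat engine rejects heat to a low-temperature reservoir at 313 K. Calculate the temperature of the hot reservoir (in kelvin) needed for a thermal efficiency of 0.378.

From η = 1 − T_C/T_H, solving for T_H gives T_H = T_C/(1 − η) = 313.00/(1 − 0.378) = 503.2 K.

T_H ≈ 503.2 K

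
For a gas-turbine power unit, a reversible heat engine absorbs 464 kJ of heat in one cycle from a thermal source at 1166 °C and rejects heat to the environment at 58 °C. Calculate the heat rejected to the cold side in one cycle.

T_H = 1166 °C → 1166 + 273.15 = 1439.15 K.
T_C = 58 °C → 58 + 273.15 = 331.15 K.
For a reversible engine, η = 1 − T_C/T_H = 1 − 331.15/1439.15 = 0.7699.
For a reversible cycle Q_C/Q_H = T_C/T_H, so Q_C = 464 × 331.15/1439.15 = 107 kJ.

Q_C ≈ 107 kJ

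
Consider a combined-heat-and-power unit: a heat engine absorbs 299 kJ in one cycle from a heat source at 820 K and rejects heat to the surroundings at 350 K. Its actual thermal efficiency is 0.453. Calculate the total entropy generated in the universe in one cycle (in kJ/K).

W = η·Q_H = 0.453 × 299 = 135.4 kJ, so Q_C = Q_H − W = 163.6 kJ.
Entropy balance on the reservoirs: −Q_H/T_H = -0.3646 kJ/K, +Q_C/T_C = 0.4673 kJ/K.
ΔS_univ = −Q_H/T_H + Q_C/T_C = 0.1027 kJ/K (> 0, since η = 0.453 < η_Carnot = 0.573).

ΔS_univ ≈ 0.1027 kJ/K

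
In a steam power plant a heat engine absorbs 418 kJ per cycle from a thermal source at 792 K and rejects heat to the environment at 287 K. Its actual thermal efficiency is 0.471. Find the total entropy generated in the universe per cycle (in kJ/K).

W = η·Q_H = 0.471 × 418 = 196.9 kJ, so Q_C = Q_H − W = 221.1 kJ.
Reservoir entropy changes: ΔS_H = −Q_H/T_H = −418/792.00 = -0.5278 kJ/K and ΔS_C = +Q_C/T_C = 221.1/287.00 = 0.7705 kJ/K.
ΔS_univ = −Q_H/T_H + Q_C/T_C = 0.2427 kJ/K (> 0, since η = 0.471 < η_Carnot = 0.638).

ΔS_univ ≈ 0.2427 kJ/K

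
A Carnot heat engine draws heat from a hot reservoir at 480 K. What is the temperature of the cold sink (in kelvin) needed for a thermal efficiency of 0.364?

T_C ≈ 305 K

From η = 1 − T_C/T_H, T_C = T_H·(1 − η) = 480.00 × (1 − 0.364) = 305 K.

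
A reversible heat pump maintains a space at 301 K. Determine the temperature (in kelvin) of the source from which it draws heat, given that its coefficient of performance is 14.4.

T_C ≈ 280 K

COP_HP = T_H/(T_H − T_C) ⇒ T_C = T_H·(COP_HP − 1)/COP_HP = 301.00 × (14.4 − 1)/14.4 = 280 K.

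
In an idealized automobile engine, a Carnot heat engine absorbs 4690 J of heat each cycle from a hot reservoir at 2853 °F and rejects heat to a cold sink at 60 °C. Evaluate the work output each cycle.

W ≈ 3841 J

T_H = 2853 °F → (2853 − 32) × 5/9 = 1567.22 °C = 1840.37 K.
T_C = 60 °C → 60 + 273.15 = 333.15 K.
The Carnot efficiency is η = 1 − T_C/T_H = 1 − 333.15/1840.37 = 0.8190.
W = η·Q_H = 0.8190 × 4690 = 3841 J.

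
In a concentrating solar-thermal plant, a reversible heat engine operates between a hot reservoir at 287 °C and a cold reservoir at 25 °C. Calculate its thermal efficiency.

T_H = 287 °C → 287 + 273.15 = 560.15 K.
T_C = 25 °C → 25 + 273.15 = 298.15 K.
Carnot efficiency: η = 1 − T_C/T_H = 1 − 298.15/560.15 = 0.468.

η ≈ 0.468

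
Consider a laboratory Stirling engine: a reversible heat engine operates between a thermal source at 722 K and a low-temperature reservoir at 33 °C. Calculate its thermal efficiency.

η ≈ 0.5760

T_C = 33 °C → 33 + 273.15 = 306.15 K.
Since the cycle is reversible, η = 1 − T_C/T_H = 1 − 306.15/722.00 = 0.5760.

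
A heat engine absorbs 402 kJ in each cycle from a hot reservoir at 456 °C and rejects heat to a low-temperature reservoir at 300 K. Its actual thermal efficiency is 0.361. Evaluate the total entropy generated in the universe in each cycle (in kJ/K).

ΔS_univ ≈ 0.305 kJ/K

T_H = 456 °C → 456 + 273.15 = 729.15 K.
W = η·Q_H = 0.361 × 402 = 145.1 kJ, so Q_C = Q_H − W = 256.9 kJ.
Reservoir entropy changes: ΔS_H = −Q_H/T_H = −402/729.15 = -0.5513 kJ/K and ΔS_C = +Q_C/T_C = 256.9/300.00 = 0.8563 kJ/K.
ΔS_univ = −Q_H/T_H + Q_C/T_C = 0.305 kJ/K (> 0, since η = 0.361 < η_Carnot = 0.589).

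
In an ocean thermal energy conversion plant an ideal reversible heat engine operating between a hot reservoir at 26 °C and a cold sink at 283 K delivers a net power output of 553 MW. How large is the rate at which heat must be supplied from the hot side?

T_H = 26 °C → 26 + 273.15 = 299.15 K.
η_rev = 1 − T_C/T_H = 1 − 283.00/299.15 = 0.0540.
Q_H = W/η = 553/0.0540 = 10240 MW.

Q̇_H ≈ 10240 MW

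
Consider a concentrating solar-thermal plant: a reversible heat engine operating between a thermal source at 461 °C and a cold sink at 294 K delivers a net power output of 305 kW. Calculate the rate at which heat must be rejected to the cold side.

T_H = 461 °C → 461 + 273.15 = 734.15 K.
Since the cycle is reversible, η = 1 − T_C/T_H = 1 − 294.00/734.15 = 0.5995.
Since Q_C/Q_H = T_C/T_H and Q_H = W/η, Q_C = W·T_C/(T_H − T_C) = 305 × 294.00/440.15 = 204 kW.

Q̇_C ≈ 204 kW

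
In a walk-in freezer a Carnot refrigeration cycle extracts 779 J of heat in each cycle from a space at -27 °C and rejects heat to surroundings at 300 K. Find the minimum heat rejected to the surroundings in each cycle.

Q_H ≈ 949 J

T_C = -27 °C → -27 + 273.15 = 246.15 K.
For a reversible cycle Q_H/Q_C = T_H/T_C, so Q_H = Q_C·T_H/T_C = 779 × 300.00/246.15 = 949 J.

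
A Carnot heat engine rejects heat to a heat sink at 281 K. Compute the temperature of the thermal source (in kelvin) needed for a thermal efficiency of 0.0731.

From η = 1 − T_C/T_H, solving for T_H gives T_H = T_C/(1 − η) = 281.00/(1 − 0.0731) = 303 K.

T_H ≈ 303 K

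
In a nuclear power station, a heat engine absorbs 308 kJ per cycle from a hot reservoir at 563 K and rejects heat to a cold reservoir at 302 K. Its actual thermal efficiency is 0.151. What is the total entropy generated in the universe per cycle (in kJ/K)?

W = η·Q_H = 0.151 × 308 = 46.51 kJ, so Q_C = Q_H − W = 261.5 kJ.
Entropy balance on the reservoirs: −Q_H/T_H = -0.5471 kJ/K, +Q_C/T_C = 0.8659 kJ/K.
ΔS_univ = −Q_H/T_H + Q_C/T_C = 0.3188 kJ/K (> 0, since η = 0.151 < η_Carnot = 0.464).

ΔS_univ ≈ 0.3188 kJ/K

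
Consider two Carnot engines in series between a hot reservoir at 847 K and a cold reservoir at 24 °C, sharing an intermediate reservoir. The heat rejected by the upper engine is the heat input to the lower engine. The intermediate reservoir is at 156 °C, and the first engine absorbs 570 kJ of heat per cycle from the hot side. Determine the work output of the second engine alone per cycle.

T_C = 24 °C → 24 + 273.15 = 297.15 K.
T_m = 156 °C → 156 + 273.15 = 429.15 K.
Heat entering the second stage: Q_m = Q_H·(T_m/T_H) = 570 × 429.15/847.00 = 289 kJ.
Second-stage efficiency η₂ = 1 − T_C/T_m = 1 − 297.15/429.15 = 0.3076, so W₂ = η₂·Q_m = 88.8 kJ.

W₂ ≈ 88.8 kJ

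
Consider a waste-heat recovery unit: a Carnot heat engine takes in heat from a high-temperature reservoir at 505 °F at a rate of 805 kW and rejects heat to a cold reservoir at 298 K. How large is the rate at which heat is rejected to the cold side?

Q̇_C ≈ 448 kW

T_H = 505 °F → (505 − 32) × 5/9 = 262.78 °C = 535.93 K.
Carnot efficiency: η = 1 − T_C/T_H = 1 − 298.00/535.93 = 0.4440.
For a reversible cycle Q_C/Q_H = T_C/T_H, so Q_C = 805 × 298.00/535.93 = 448 kW.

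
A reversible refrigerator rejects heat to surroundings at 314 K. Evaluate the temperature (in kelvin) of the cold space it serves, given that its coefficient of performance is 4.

T_C ≈ 251 K

COP_R = T_C/(T_H − T_C) ⇒ T_C = T_H·COP_R/(1 + COP_R) = 314.00 × 4/(1 + 4) = 251 K.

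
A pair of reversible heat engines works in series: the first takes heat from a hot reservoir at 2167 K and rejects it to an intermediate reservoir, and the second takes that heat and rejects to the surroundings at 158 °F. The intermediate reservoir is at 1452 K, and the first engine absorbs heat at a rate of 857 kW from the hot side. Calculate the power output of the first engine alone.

T_C = 158 °F → (158 − 32) × 5/9 = 70.00 °C = 343.15 K.
First-stage efficiency η₁ = 1 − T_m/T_H = 1 − 1452.00/2167.00 = 0.3299.
W₁ = η₁·Q_H = 0.3299 × 857 = 283 kW.

Ẇ₁ ≈ 283 kW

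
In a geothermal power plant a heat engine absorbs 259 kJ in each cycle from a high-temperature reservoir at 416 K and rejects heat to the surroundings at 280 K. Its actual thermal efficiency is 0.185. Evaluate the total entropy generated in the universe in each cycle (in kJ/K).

W = η·Q_H = 0.185 × 259 = 47.91 kJ, so Q_C = Q_H − W = 211.1 kJ.
The hot reservoir loses entropy Q_H/T_H = 259/416.00 = 0.6226 kJ/K; the cold reservoir gains Q_C/T_C = 211.1/280.00 = 0.7539 kJ/K.
ΔS_univ = −Q_H/T_H + Q_C/T_C = 0.1313 kJ/K (> 0, since η = 0.185 < η_Carnot = 0.327).

ΔS_univ ≈ 0.1313 kJ/K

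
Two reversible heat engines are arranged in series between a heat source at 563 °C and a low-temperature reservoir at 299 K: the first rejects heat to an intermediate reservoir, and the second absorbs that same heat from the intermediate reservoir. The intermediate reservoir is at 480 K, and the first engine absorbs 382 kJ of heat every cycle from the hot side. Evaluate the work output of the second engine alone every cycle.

T_H = 563 °C → 563 + 273.15 = 836.15 K.
Heat entering the second stage: Q_m = Q_H·(T_m/T_H) = 382 × 480.00/836.15 = 219 kJ.
Second-stage efficiency η₂ = 1 − T_C/T_m = 1 − 299.00/480.00 = 0.3771, so W₂ = η₂·Q_m = 82.7 kJ.

W₂ ≈ 82.7 kJ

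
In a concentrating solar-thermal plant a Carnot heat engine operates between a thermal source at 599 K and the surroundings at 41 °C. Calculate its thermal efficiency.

T_C = 41 °C → 41 + 273.15 = 314.15 K.
For a reversible engine, η = 1 − T_C/T_H = 1 − 314.15/599.00 = 0.476.

η ≈ 0.476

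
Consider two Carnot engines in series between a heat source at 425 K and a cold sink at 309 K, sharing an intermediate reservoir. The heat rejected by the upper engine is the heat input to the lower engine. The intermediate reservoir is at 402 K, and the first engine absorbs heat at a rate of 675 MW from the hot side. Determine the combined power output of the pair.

Ẇ_total ≈ 184 MW

Two reversible stages in series are equivalent to a single Carnot engine between T_H and T_C, so η_total = 1 − T_C/T_H = 1 − 309.00/425.00 = 0.2729.
W_total = η_total · Q_H = 0.2729 × 675 = 184 MW.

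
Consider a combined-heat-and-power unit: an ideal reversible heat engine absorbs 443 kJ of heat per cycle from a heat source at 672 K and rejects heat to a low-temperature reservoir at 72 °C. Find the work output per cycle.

W ≈ 215 kJ

T_C = 72 °C → 72 + 273.15 = 345.15 K.
Carnot efficiency: η = 1 − T_C/T_H = 1 − 345.15/672.00 = 0.4864.
W = η·Q_H = 0.4864 × 443 = 215 kJ.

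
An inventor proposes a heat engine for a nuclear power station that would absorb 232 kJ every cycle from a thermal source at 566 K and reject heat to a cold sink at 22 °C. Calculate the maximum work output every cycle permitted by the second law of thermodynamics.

T_C = 22 °C → 22 + 273.15 = 295.15 K.
No engine can exceed the Carnot limit: η_max = 1 − T_C/T_H = 1 − 295.15/566.00 = 0.4785.
W_max = η_max · Q_H = 0.4785 × 232 = 111 kJ.

W_max ≈ 111 kJ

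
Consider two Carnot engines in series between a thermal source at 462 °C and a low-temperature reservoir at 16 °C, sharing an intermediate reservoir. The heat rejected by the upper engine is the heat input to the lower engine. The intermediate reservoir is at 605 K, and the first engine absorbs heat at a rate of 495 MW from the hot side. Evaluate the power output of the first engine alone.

T_H = 462 °C → 462 + 273.15 = 735.15 K.
T_C = 16 °C → 16 + 273.15 = 289.15 K.
First-stage efficiency η₁ = 1 − T_m/T_H = 1 − 605.00/735.15 = 0.1770.
W₁ = η₁·Q_H = 0.1770 × 495 = 87.6 MW.

Ẇ₁ ≈ 87.6 MW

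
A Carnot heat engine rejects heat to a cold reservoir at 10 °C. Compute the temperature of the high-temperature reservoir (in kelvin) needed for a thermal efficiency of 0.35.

T_H ≈ 436 K

T_C = 10 °C → 10 + 273.15 = 283.15 K.
From η = 1 − T_C/T_H, solving for T_H gives T_H = T_C/(1 − η) = 283.15/(1 − 0.35) = 436 K.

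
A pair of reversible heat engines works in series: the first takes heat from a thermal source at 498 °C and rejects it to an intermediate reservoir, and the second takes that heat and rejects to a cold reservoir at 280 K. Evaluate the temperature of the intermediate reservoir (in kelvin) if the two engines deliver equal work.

T_H = 498 °C → 498 + 273.15 = 771.15 K.
For reversible stages Q_m = Q_H·(T_m/T_H). Setting W₁ = Q_H(1 − T_m/T_H) equal to W₂ = Q_m(1 − T_C/T_m) = Q_H·(T_m − T_C)/T_H gives T_H − T_m = T_m − T_C, so T_m = (T_H + T_C)/2 = (771.15 + 280.00)/2 = 526 K.

T_m ≈ 526 K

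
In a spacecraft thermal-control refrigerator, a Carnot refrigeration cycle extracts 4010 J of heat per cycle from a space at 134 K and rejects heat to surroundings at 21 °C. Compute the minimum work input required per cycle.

T_H = 21 °C → 21 + 273.15 = 294.15 K.
For a reversible refrigerator, COP_R = T_C/(T_H − T_C) = 134.00/160.15 = 0.8367.
W = Q_C/COP_R = 4010/0.8367 = 4790 J.

W_in ≈ 4790 J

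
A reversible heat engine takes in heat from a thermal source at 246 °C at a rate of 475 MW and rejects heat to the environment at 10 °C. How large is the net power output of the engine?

Ẇ ≈ 216 MW

T_H = 246 °C → 246 + 273.15 = 519.15 K.
T_C = 10 °C → 10 + 273.15 = 283.15 K.
η_rev = 1 − T_C/T_H = 1 − 283.15/519.15 = 0.4546.
W = η·Q_H = 0.4546 × 475 = 216 MW.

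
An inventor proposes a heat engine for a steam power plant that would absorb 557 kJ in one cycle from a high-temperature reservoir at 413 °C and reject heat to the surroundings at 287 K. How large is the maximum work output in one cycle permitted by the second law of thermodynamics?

T_H = 413 °C → 413 + 273.15 = 686.15 K.
The second-law ceiling is the Carnot efficiency, η_max = 1 − T_C/T_H = 1 − 287.00/686.15 = 0.5817.
W_max = η_max · Q_H = 0.5817 × 557 = 324 kJ.

W_max ≈ 324 kJ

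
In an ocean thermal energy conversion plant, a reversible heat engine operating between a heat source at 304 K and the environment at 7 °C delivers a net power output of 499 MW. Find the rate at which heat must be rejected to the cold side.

T_C = 7 °C → 7 + 273.15 = 280.15 K.
η_rev = 1 − T_C/T_H = 1 − 280.15/304.00 = 0.0785.
Since Q_C/Q_H = T_C/T_H and Q_H = W/η, Q_C = W·T_C/(T_H − T_C) = 499 × 280.15/23.85 = 5860 MW.

Q̇_C ≈ 5860 MW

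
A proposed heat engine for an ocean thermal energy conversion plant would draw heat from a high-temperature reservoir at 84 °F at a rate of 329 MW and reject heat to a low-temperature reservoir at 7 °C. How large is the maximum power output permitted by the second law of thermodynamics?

Ẇ_max ≈ 23.8 MW

T_H = 84 °F → (84 − 32) × 5/9 = 28.89 °C = 302.04 K.
T_C = 7 °C → 7 + 273.15 = 280.15 K.
The upper bound on efficiency is η_max = 1 − T_C/T_H = 1 − 280.15/302.04 = 0.0725.
W_max = η_max · Q_H = 0.0725 × 329 = 23.8 MW.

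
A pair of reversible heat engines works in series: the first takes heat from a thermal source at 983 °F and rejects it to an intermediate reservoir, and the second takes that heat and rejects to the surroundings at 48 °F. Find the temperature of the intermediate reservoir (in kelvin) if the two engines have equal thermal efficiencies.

T_m ≈ 475 K

T_H = 983 °F → (983 − 32) × 5/9 = 528.33 °C = 801.48 K.
T_C = 48 °F → (48 − 32) × 5/9 = 8.89 °C = 282.04 K.
Equal efficiencies require 1 − T_m/T_H = 1 − T_C/T_m, i.e. T_m/T_H = T_C/T_m, so T_m = √(T_H·T_C) = √(801.48 × 282.04) = 475 K.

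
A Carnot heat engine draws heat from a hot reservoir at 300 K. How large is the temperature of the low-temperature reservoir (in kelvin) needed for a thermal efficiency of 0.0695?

From η = 1 − T_C/T_H, T_C = T_H·(1 − η) = 300.00 × (1 − 0.0695) = 279 K.

T_C ≈ 279 K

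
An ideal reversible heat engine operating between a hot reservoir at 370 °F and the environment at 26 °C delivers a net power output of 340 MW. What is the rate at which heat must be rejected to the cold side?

T_H = 370 °F → (370 − 32) × 5/9 = 187.78 °C = 460.93 K.
T_C = 26 °C → 26 + 273.15 = 299.15 K.
η_rev = 1 − T_C/T_H = 1 − 299.15/460.93 = 0.3510.
Since Q_C/Q_H = T_C/T_H and Q_H = W/η, Q_C = W·T_C/(T_H − T_C) = 340 × 299.15/161.78 = 628.7 MW.

Q̇_C ≈ 628.7 MW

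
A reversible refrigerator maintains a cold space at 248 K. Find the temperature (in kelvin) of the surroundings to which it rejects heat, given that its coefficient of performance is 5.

COP_R = T_C/(T_H − T_C) ⇒ T_H = T_C·(1 + 1/COP_R) = 248.00 × (1 + 1/5) = 298 K.

T_H ≈ 298 K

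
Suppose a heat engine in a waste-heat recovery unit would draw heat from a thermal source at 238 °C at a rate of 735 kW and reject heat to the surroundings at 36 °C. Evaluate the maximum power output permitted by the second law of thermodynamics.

T_H = 238 °C → 238 + 273.15 = 511.15 K.
T_C = 36 °C → 36 + 273.15 = 309.15 K.
The upper bound on efficiency is η_max = 1 − T_C/T_H = 1 − 309.15/511.15 = 0.3952.
W_max = η_max · Q_H = 0.3952 × 735 = 290 kW.

Ẇ_max ≈ 290 kW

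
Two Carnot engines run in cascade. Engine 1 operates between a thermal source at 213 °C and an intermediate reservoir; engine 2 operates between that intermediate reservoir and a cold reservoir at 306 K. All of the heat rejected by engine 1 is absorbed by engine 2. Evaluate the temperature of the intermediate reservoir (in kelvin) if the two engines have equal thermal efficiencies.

T_m ≈ 385.7 K

T_H = 213 °C → 213 + 273.15 = 486.15 K.
Equal efficiencies require 1 − T_m/T_H = 1 − T_C/T_m, i.e. T_m/T_H = T_C/T_m, so T_m = √(T_H·T_C) = √(486.15 × 306.00) = 385.7 K.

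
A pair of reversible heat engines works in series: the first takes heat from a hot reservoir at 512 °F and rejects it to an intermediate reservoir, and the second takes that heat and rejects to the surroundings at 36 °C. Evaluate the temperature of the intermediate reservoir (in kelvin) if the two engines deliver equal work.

T_H = 512 °F → (512 − 32) × 5/9 = 266.67 °C = 539.82 K.
T_C = 36 °C → 36 + 273.15 = 309.15 K.
For reversible stages Q_m = Q_H·(T_m/T_H). Setting W₁ = Q_H(1 − T_m/T_H) equal to W₂ = Q_m(1 − T_C/T_m) = Q_H·(T_m − T_C)/T_H gives T_H − T_m = T_m − T_C, so T_m = (T_H + T_C)/2 = (539.82 + 309.15)/2 = 424 K.

T_m ≈ 424 K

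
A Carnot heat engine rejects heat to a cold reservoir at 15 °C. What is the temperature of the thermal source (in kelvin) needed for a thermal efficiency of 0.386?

T_H ≈ 469 K

T_C = 15 °C → 15 + 273.15 = 288.15 K.
From η = 1 − T_C/T_H, solving for T_H gives T_H = T_C/(1 − η) = 288.15/(1 − 0.386) = 469 K.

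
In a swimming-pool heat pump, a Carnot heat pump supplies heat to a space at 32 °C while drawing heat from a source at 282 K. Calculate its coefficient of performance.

COP_HP ≈ 13.2

T_H = 32 °C → 32 + 273.15 = 305.15 K.
COP_HP = T_H/(T_H − T_C) = 305.15/(305.15 − 282.00) = 13.2.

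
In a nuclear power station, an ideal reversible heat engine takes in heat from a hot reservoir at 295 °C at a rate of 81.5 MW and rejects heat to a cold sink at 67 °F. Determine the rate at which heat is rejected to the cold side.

Q̇_C ≈ 42.0 MW

T_H = 295 °C → 295 + 273.15 = 568.15 K.
T_C = 67 °F → (67 − 32) × 5/9 = 19.44 °C = 292.59 K.
The Carnot efficiency is η = 1 − T_C/T_H = 1 − 292.59/568.15 = 0.4850.
For a reversible cycle Q_C/Q_H = T_C/T_H, so Q_C = 81.5 × 292.59/568.15 = 42.0 MW.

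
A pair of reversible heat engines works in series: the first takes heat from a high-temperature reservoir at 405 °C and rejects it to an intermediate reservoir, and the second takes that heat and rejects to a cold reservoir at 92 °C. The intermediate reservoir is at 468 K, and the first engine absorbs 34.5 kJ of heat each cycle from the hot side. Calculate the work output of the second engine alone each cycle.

W₂ ≈ 5.23 kJ

T_H = 405 °C → 405 + 273.15 = 678.15 K.
T_C = 92 °C → 92 + 273.15 = 365.15 K.
Heat entering the second stage: Q_m = Q_H·(T_m/T_H) = 34.5 × 468.00/678.15 = 23.8 kJ.
Second-stage efficiency η₂ = 1 − T_C/T_m = 1 − 365.15/468.00 = 0.2198, so W₂ = η₂·Q_m = 5.23 kJ.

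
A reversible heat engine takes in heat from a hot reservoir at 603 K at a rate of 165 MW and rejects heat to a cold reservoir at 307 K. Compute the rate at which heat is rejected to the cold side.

Q̇_C ≈ 84.0 MW

η_rev = 1 − T_C/T_H = 1 − 307.00/603.00 = 0.4909.
For a reversible cycle Q_C/Q_H = T_C/T_H, so Q_C = 165 × 307.00/603.00 = 84.0 MW.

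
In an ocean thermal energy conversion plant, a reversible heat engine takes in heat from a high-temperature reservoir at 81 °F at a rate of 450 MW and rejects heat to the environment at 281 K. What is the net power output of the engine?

Ẇ ≈ 29.0 MW

T_H = 81 °F → (81 − 32) × 5/9 = 27.22 °C = 300.37 K.
The Carnot efficiency is η = 1 − T_C/T_H = 1 − 281.00/300.37 = 0.0645.
W = η·Q_H = 0.0645 × 450 = 29.0 MW.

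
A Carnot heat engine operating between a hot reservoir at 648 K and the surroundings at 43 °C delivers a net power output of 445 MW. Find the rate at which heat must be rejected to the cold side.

Q̇_C ≈ 423.9 MW

T_C = 43 °C → 43 + 273.15 = 316.15 K.
η_rev = 1 − T_C/T_H = 1 − 316.15/648.00 = 0.5121.
Since Q_C/Q_H = T_C/T_H and Q_H = W/η, Q_C = W·T_C/(T_H − T_C) = 445 × 316.15/331.85 = 423.9 MW.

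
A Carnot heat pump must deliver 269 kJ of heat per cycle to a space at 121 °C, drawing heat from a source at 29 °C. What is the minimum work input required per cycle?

W_in ≈ 62.79 kJ

T_H = 121 °C → 121 + 273.15 = 394.15 K.
T_C = 29 °C → 29 + 273.15 = 302.15 K.
The Carnot heat-pump COP is COP_HP = T_H/(T_H − T_C) = 394.15/92.00 = 4.2842.
W = Q_H/COP_HP = 269/4.2842 = 62.79 kJ.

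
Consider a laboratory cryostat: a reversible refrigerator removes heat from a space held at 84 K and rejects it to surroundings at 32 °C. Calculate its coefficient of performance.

COP_R ≈ 0.3798

T_H = 32 °C → 32 + 273.15 = 305.15 K.
For a reversible refrigerator, COP_R = T_C/(T_H − T_C) = 84.00/(305.15 − 84.00) = 0.3798.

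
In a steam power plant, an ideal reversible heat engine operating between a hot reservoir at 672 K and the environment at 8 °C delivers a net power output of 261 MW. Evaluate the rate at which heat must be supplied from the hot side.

Q̇_H ≈ 449 MW

T_C = 8 °C → 8 + 273.15 = 281.15 K.
Since the cycle is reversible, η = 1 − T_C/T_H = 1 − 281.15/672.00 = 0.5816.
Q_H = W/η = 261/0.5816 = 449 MW.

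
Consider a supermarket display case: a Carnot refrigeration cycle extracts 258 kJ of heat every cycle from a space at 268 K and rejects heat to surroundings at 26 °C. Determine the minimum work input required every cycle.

W_in ≈ 30.0 kJ

T_H = 26 °C → 26 + 273.15 = 299.15 K.
For a reversible refrigerator, COP_R = T_C/(T_H − T_C) = 268.00/31.15 = 8.6035.
W = Q_C/COP_R = 258/8.6035 = 30.0 kJ.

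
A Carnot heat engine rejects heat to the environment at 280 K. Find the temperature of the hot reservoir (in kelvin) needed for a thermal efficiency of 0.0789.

T_H ≈ 304 K

From η = 1 − T_C/T_H, solving for T_H gives T_H = T_C/(1 − η) = 280.00/(1 − 0.0789) = 304 K.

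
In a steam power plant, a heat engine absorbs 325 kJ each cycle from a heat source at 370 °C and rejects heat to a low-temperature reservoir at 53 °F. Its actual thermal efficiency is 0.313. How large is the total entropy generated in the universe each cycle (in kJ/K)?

ΔS_univ ≈ 0.279 kJ/K

T_H = 370 °C → 370 + 273.15 = 643.15 K.
T_C = 53 °F → (53 − 32) × 5/9 = 11.67 °C = 284.82 K.
W = η·Q_H = 0.313 × 325 = 101.7 kJ, so Q_C = Q_H − W = 223.3 kJ.
The hot reservoir loses entropy Q_H/T_H = 325/643.15 = 0.5053 kJ/K; the cold reservoir gains Q_C/T_C = 223.3/284.82 = 0.7839 kJ/K.
ΔS_univ = −Q_H/T_H + Q_C/T_C = 0.279 kJ/K (> 0, since η = 0.313 < η_Carnot = 0.557).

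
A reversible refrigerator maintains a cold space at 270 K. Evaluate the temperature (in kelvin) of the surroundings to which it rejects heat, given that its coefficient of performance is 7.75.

T_H ≈ 305 K

COP_R = T_C/(T_H − T_C) ⇒ T_H = T_C·(1 + 1/COP_R) = 270.00 × (1 + 1/7.75) = 305 K.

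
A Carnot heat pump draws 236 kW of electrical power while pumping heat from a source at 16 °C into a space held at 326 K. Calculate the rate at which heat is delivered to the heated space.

T_C = 16 °C → 16 + 273.15 = 289.15 K.
COP_HP = T_H/(T_H − T_C) = 326.00/36.85 = 8.8467.
Q_H = COP_HP · W = 8.8467 × 236 = 2090 kW.

Q̇_H ≈ 2090 kW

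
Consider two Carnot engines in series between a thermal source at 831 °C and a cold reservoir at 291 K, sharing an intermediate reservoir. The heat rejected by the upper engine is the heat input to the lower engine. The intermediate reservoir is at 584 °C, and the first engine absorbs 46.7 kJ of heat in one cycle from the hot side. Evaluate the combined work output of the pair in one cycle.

W_total ≈ 34.4 kJ

T_H = 831 °C → 831 + 273.15 = 1104.15 K.
Two reversible stages in series are equivalent to a single Carnot engine between T_H and T_C, so η_total = 1 − T_C/T_H = 1 − 291.00/1104.15 = 0.7364.
W_total = η_total · Q_H = 0.7364 × 46.7 = 34.4 kJ.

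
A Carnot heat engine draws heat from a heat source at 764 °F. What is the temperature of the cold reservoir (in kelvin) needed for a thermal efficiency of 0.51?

T_C ≈ 333 K

T_H = 764 °F → (764 − 32) × 5/9 = 406.67 °C = 679.82 K.
From η = 1 − T_C/T_H, T_C = T_H·(1 − η) = 679.82 × (1 − 0.51) = 333 K.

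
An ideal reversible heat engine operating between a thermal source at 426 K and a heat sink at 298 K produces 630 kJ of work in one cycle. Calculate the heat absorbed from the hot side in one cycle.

Q_H ≈ 2100 kJ

Since the cycle is reversible, η = 1 − T_C/T_H = 1 − 298.00/426.00 = 0.3005.
Q_H = W/η = 630/0.3005 = 2100 kJ.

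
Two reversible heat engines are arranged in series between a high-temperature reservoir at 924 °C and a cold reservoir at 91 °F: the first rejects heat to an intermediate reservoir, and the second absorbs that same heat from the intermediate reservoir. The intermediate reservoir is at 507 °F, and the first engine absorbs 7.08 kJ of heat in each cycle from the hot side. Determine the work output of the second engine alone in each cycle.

W₂ ≈ 1.37 kJ

T_H = 924 °C → 924 + 273.15 = 1197.15 K.
T_C = 91 °F → (91 − 32) × 5/9 = 32.78 °C = 305.93 K.
T_m = 507 °F → (507 − 32) × 5/9 = 263.89 °C = 537.04 K.
Heat entering the second stage: Q_m = Q_H·(T_m/T_H) = 7.08 × 537.04/1197.15 = 3.18 kJ.
Second-stage efficiency η₂ = 1 − T_C/T_m = 1 − 305.93/537.04 = 0.4303, so W₂ = η₂·Q_m = 1.37 kJ.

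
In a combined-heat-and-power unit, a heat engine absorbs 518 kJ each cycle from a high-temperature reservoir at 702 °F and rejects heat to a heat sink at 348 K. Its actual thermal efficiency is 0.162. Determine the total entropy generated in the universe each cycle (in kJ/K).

T_H = 702 °F → (702 − 32) × 5/9 = 372.22 °C = 645.37 K.
W = η·Q_H = 0.162 × 518 = 83.92 kJ, so Q_C = Q_H − W = 434.1 kJ.
Entropy balance on the reservoirs: −Q_H/T_H = -0.8026 kJ/K, +Q_C/T_C = 1.247 kJ/K.
ΔS_univ = −Q_H/T_H + Q_C/T_C = 0.4447 kJ/K (> 0, since η = 0.162 < η_Carnot = 0.461).

ΔS_univ ≈ 0.4447 kJ/K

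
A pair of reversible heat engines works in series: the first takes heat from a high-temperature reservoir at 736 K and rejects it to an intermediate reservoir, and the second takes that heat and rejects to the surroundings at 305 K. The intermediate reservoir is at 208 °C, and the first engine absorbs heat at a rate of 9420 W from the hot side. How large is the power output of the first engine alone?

Ẇ₁ ≈ 3262 W

T_m = 208 °C → 208 + 273.15 = 481.15 K.
First-stage efficiency η₁ = 1 − T_m/T_H = 1 − 481.15/736.00 = 0.3463.
W₁ = η₁·Q_H = 0.3463 × 9420 = 3262 W.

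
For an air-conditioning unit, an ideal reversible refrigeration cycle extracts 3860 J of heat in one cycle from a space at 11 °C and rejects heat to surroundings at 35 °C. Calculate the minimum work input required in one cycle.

W_in ≈ 326 J

T_H = 35 °C → 35 + 273.15 = 308.15 K.
T_C = 11 °C → 11 + 273.15 = 284.15 K.
COP_R = T_C/(T_H − T_C) = 284.15/24.00 = 11.8396.
W = Q_C/COP_R = 3860/11.8396 = 326 J.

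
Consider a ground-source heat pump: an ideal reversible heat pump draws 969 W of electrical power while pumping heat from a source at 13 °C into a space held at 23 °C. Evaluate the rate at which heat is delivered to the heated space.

Q̇_H ≈ 28700 W

T_H = 23 °C → 23 + 273.15 = 296.15 K.
T_C = 13 °C → 13 + 273.15 = 286.15 K.
The Carnot heat-pump COP is COP_HP = T_H/(T_H − T_C) = 296.15/10.00 = 29.6150.
Q_H = COP_HP · W = 29.6150 × 969 = 28700 W.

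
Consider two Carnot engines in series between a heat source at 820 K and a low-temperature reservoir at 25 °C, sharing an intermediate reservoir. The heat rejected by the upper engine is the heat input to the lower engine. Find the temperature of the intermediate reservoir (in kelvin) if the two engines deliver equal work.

T_m ≈ 559.1 K

T_C = 25 °C → 25 + 273.15 = 298.15 K.
For reversible stages Q_m = Q_H·(T_m/T_H). Setting W₁ = Q_H(1 − T_m/T_H) equal to W₂ = Q_m(1 − T_C/T_m) = Q_H·(T_m − T_C)/T_H gives T_H − T_m = T_m − T_C, so T_m = (T_H + T_C)/2 = (820.00 + 298.15)/2 = 559.1 K.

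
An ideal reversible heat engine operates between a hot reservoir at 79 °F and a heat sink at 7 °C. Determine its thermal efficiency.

T_H = 79 °F → (79 − 32) × 5/9 = 26.11 °C = 299.26 K.
T_C = 7 °C → 7 + 273.15 = 280.15 K.
Since the cycle is reversible, η = 1 − T_C/T_H = 1 − 280.15/299.26 = 0.0639.

η ≈ 0.0639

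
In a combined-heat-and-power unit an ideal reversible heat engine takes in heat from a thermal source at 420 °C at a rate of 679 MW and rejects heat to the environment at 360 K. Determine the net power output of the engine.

Ẇ ≈ 326 MW

T_H = 420 °C → 420 + 273.15 = 693.15 K.
The Carnot efficiency is η = 1 − T_C/T_H = 1 − 360.00/693.15 = 0.4806.
W = η·Q_H = 0.4806 × 679 = 326 MW.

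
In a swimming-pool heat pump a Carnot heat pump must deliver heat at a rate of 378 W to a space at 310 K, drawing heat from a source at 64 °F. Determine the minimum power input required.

Ẇ_in ≈ 23.26 W

T_C = 64 °F → (64 − 32) × 5/9 = 17.78 °C = 290.93 K.
The Carnot heat-pump COP is COP_HP = T_H/(T_H − T_C) = 310.00/19.07 = 16.2540.
W = Q_H/COP_HP = 378/16.2540 = 23.26 W.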